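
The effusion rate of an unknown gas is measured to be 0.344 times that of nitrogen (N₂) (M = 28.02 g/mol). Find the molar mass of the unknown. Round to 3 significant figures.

Using Graham's law: rate_X/rate_N₂ = √(M_N₂/M_X).
0.344 = √(28.02/M_X)
M_X = 28.02 / 0.344² = 28.02 / 0.1183 = 237 g/mol

237 g/mol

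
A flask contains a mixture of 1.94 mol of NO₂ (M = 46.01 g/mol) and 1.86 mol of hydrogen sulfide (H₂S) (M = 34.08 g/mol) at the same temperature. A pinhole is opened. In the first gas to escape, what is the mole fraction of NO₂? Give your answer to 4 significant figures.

0.4730

Effusion rate of each component ∝ n_i/√M_i (partial pressure × 1/√M).
So x_NO₂ in the escaping gas = (n_NO₂/√M_NO₂) / Σ(n_i/√M_i)
= (1.94/√46.01) / (1.94/√46.01 + 1.86/√34.08) = 0.2860/(0.2860 + 0.3186) = 0.4730.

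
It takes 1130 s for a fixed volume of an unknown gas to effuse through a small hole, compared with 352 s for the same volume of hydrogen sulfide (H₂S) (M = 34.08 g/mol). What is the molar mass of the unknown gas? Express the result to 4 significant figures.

From Graham's law, t_X/t_H₂S = √(M_X/M_H₂S).
1130/352 = 3.210 = √(M_X/34.08)
M_X = 34.08 × 3.210² = 34.08 × 10.31 = 351.2 g/mol

351.2 g/mol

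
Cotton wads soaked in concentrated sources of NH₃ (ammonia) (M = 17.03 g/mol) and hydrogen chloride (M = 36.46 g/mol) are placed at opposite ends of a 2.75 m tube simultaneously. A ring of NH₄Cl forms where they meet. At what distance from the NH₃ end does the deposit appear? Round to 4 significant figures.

1.634 m

The fronts meet when d_NH₃ + d_HCl = L with d_NH₃/d_HCl = √(M_HCl/M_NH₃) (Graham's law). Here √(M_HCl/M_NH₃) = √(36.46/17.03) = 1.463.
With d_NH₃ + d_HCl = 2.75 m, d_HCl = 2.75/(1 + 1.463) = 1.116 m.
d_NH₃ = 2.75 − 1.116 = 1.634 m.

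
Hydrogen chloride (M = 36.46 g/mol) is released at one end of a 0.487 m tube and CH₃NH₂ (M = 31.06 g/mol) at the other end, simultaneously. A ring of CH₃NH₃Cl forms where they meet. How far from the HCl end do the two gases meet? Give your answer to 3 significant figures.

0.234 m

Distances travelled in equal time are proportional to diffusion rates, so d_HCl/d_CH₃NH₂ = √(M_CH₃NH₂/M_HCl) = √(31.06/36.46) = 0.9230.
With d_HCl + d_CH₃NH₂ = 0.487 m, d_CH₃NH₂ = 0.487/(1 + 0.9230) = 0.2533 m.
d_HCl = 0.487 − 0.2533 = 0.234 m.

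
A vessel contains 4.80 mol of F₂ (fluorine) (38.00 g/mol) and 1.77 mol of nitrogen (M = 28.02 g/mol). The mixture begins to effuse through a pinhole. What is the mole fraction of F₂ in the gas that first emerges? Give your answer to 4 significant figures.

0.6996

Effusion rate of each component ∝ n_i/√M_i (partial pressure × 1/√M).
x_F₂(eff) = (n_F₂/√M_F₂) / (n_F₂/√M_F₂ + n_N₂/√M_N₂)
= (4.80/√38.00) / (4.80/√38.00 + 1.77/√28.02) = 0.7787/(0.7787 + 0.3344) = 0.6996.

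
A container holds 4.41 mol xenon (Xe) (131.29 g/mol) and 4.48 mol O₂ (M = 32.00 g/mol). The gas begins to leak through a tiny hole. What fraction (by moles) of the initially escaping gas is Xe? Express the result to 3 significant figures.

The effusion rate of species i is ∝ p_i/√M_i ∝ n_i/√M_i.
So x_Xe in the escaping gas = (n_Xe/√M_Xe) / Σ(n_i/√M_i)
= (4.41/√131.29) / (4.41/√131.29 + 4.48/√32.00) = 0.3849/(0.3849 + 0.7920) = 0.327.

0.327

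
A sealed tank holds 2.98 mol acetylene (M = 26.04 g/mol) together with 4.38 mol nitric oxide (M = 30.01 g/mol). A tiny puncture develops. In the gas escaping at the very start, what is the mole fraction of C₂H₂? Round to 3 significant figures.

Effusion rate of each component ∝ n_i/√M_i (partial pressure × 1/√M).
Mole fraction of C₂H₂ in the effusate = (n_C₂H₂/√M_C₂H₂) / (n_C₂H₂/√M_C₂H₂ + n_NO/√M_NO)
= (2.98/√26.04) / (2.98/√26.04 + 4.38/√30.01) = 0.5840/(0.5840 + 0.7995) = 0.422.

0.422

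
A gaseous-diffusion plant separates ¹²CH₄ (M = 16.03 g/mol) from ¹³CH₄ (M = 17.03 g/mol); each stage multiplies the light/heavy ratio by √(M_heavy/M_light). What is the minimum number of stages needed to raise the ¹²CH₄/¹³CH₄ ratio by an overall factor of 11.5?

With α = √(17.03/16.03) per stage, ln α = ½ ln(1.06238) = 0.03026.
Need α^N ≥ 11.5 ⇒ N ≥ ln(11.5) / ln α = 2.442 / 0.03026 = 80.72.
Minimum whole number of stages: N = 81.

81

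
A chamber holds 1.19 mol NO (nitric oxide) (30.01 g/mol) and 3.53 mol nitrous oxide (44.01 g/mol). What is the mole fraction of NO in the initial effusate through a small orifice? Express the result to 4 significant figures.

0.2899

Rate_i ∝ x_i/√M_i (Graham's law weighted by mole fraction), so the effusate composition follows n_i/√M_i.
Mole fraction of NO in the effusate = (n_NO/√M_NO) / (n_NO/√M_NO + n_N₂O/√M_N₂O)
= (1.19/√30.01) / (1.19/√30.01 + 3.53/√44.01) = 0.2172/(0.2172 + 0.5321) = 0.2899.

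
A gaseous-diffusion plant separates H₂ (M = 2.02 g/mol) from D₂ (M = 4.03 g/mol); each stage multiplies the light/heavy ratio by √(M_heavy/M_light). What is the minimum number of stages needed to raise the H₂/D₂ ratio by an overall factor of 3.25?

Single-stage factor α = √(4.03/2.02), so ln α = ½ ln(1.99505) = 0.3453.
Need α^N ≥ 3.25 ⇒ N ≥ ln(3.25) / ln α = 1.179 / 0.3453 = 3.41.
Minimum whole number of stages: N = 4.

4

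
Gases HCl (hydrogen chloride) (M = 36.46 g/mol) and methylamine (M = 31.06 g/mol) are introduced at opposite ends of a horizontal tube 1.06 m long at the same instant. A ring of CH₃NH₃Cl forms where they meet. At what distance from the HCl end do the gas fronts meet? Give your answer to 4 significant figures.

0.5088 m

Distances travelled in equal time are proportional to diffusion rates, so d_HCl/d_CH₃NH₂ = √(M_CH₃NH₂/M_HCl) = √(31.06/36.46) = 0.9230.
With d_HCl + d_CH₃NH₂ = 1.06 m, d_CH₃NH₂ = 1.06/(1 + 0.9230) = 0.5512 m.
d_HCl = 1.06 − 0.5512 = 0.5088 m.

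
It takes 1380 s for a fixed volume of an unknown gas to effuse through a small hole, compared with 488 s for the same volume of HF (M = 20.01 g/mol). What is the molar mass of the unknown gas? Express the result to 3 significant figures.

160 g/mol

From Graham's law, t_X/t_HF = √(M_X/M_HF).
1380/488 = 2.828 = √(M_X/20.01)
M_X = 20.01 × 2.828² = 20.01 × 7.997 = 160 g/mol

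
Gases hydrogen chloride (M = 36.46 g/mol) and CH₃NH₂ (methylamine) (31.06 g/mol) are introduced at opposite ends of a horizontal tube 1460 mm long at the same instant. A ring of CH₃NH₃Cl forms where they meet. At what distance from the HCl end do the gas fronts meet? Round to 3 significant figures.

701 mm

The fronts meet when d_HCl + d_CH₃NH₂ = L with d_HCl/d_CH₃NH₂ = √(M_CH₃NH₂/M_HCl) (Graham's law). Here √(M_CH₃NH₂/M_HCl) = √(31.06/36.46) = 0.9230.
With d_HCl + d_CH₃NH₂ = 1460 mm, d_CH₃NH₂ = 1460/(1 + 0.9230) = 759.2 mm.
d_HCl = 1460 − 759.2 = 701 mm.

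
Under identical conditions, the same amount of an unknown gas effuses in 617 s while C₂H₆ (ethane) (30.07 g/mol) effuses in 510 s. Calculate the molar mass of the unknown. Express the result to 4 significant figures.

Graham's law gives t_X/t_C₂H₆ = √(M_X/M_C₂H₆).
617/510 = 1.210 = √(M_X/30.07)
M_X = 30.07 × 1.210² = 30.07 × 1.464 = 44.01 g/mol

44.01 g/mol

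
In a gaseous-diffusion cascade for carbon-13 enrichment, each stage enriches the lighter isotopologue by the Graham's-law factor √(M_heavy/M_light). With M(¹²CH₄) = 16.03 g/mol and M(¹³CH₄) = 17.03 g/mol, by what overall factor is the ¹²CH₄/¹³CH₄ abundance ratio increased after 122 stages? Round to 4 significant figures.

40.10

Overall factor = α^122 with α = √(17.03/16.03), i.e. (17.03/16.03)^(122/2).
= 1.06238^61 = 40.10.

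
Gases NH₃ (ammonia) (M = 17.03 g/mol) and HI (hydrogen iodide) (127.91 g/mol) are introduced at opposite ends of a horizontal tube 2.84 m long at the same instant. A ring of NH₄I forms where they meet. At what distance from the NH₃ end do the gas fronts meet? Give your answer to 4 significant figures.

In equal time, each gas travels a distance ∝ its rate ∝ 1/√M, so d_NH₃/d_HI = √(M_HI/M_NH₃) = √(127.91/17.03) = 2.741.
With d_NH₃ + d_HI = 2.84 m, d_HI = 2.84/(1 + 2.741) = 0.7592 m.
d_NH₃ = 2.84 − 0.7592 = 2.081 m.

2.081 m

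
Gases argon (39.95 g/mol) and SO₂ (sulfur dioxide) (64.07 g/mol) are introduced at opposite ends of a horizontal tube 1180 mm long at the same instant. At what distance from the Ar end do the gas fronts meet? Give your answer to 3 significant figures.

In equal time, each gas travels a distance ∝ its rate ∝ 1/√M, so d_Ar/d_SO₂ = √(M_SO₂/M_Ar) = √(64.07/39.95) = 1.266.
With d_Ar + d_SO₂ = 1180 mm, d_SO₂ = 1180/(1 + 1.266) = 520.7 mm.
d_Ar = 1180 − 520.7 = 659 mm.

659 mm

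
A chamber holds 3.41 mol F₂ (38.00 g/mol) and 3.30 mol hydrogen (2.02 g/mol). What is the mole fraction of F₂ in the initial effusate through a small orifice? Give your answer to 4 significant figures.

Effusion rate of each component ∝ n_i/√M_i (partial pressure × 1/√M).
So x_F₂ in the escaping gas = (n_F₂/√M_F₂) / Σ(n_i/√M_i)
= (3.41/√38.00) / (3.41/√38.00 + 3.30/√2.02) = 0.5532/(0.5532 + 2.322) = 0.1924.

0.1924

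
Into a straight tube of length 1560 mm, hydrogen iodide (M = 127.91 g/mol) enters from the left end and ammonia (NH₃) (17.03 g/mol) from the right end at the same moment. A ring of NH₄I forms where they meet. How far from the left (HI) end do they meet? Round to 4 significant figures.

417.0 mm

Distances travelled in equal time are proportional to diffusion rates, so d_HI/d_NH₃ = √(M_NH₃/M_HI) = √(17.03/127.91) = 0.3649.
With d_HI + d_NH₃ = 1560 mm, d_NH₃ = 1560/(1 + 0.3649) = 1143 mm.
d_HI = 1560 − 1143 = 417.0 mm.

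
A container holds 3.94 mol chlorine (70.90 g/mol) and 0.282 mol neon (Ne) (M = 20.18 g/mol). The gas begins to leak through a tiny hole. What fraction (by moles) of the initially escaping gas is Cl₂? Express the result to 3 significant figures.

Each component's effusion rate ∝ (its partial pressure)·(1/√M) ∝ n_i/√M_i.
Mole fraction of Cl₂ in the effusate = (n_Cl₂/√M_Cl₂) / (n_Cl₂/√M_Cl₂ + n_Ne/√M_Ne)
= (3.94/√70.90) / (3.94/√70.90 + 0.282/√20.18) = 0.4679/(0.4679 + 0.06278) = 0.882.

0.882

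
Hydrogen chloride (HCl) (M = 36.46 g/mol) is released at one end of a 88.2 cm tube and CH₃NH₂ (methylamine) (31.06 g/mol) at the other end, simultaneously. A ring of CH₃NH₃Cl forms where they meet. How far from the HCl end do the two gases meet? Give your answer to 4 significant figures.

Distances travelled in equal time are proportional to diffusion rates, so d_HCl/d_CH₃NH₂ = √(M_CH₃NH₂/M_HCl) = √(31.06/36.46) = 0.9230.
With d_HCl + d_CH₃NH₂ = 88.2 cm, d_CH₃NH₂ = 88.2/(1 + 0.9230) = 45.87 cm.
d_HCl = 88.2 − 45.87 = 42.33 cm.

42.33 cm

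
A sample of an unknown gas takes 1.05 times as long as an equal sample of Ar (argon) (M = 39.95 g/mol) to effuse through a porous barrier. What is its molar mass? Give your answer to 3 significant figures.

44.0 g/mol

Since effusion rate ∝ 1/√M, t_X/t_Ar = √(M_X/M_Ar).
1.05 = √(M_X/39.95)
M_X = 39.95 × 1.05² = 39.95 × 1.103 = 44.0 g/mol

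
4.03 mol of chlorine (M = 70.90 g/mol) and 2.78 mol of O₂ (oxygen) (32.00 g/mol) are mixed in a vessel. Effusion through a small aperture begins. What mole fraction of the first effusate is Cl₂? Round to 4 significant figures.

0.4934

The effusion rate of species i is ∝ p_i/√M_i ∝ n_i/√M_i.
x_Cl₂(eff) = (n_Cl₂/√M_Cl₂) / (n_Cl₂/√M_Cl₂ + n_O₂/√M_O₂)
= (4.03/√70.90) / (4.03/√70.90 + 2.78/√32.00) = 0.4786/(0.4786 + 0.4914) = 0.4934.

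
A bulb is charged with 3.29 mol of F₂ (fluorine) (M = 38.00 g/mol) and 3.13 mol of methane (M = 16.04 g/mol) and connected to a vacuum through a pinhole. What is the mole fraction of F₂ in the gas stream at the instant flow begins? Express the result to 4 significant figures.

Effusion rate of each component ∝ n_i/√M_i (partial pressure × 1/√M).
So x_F₂ in the escaping gas = (n_F₂/√M_F₂) / Σ(n_i/√M_i)
= (3.29/√38.00) / (3.29/√38.00 + 3.13/√16.04) = 0.5337/(0.5337 + 0.7815) = 0.4058.

0.4058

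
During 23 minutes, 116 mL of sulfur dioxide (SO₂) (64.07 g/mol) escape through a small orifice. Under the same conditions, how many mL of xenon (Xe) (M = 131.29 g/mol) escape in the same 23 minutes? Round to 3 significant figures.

81.0 mL

Using Graham's law: rate_Xe/rate_SO₂ = √(M_SO₂/M_Xe) = √(64.07/131.29) = √0.4880 = 0.6986.
So the volume for Xe is 116 × 0.6986 = 81.0 mL.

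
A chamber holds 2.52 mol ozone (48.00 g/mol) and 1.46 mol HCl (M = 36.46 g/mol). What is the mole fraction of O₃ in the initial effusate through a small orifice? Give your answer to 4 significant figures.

Rate_i ∝ x_i/√M_i (Graham's law weighted by mole fraction), so the effusate composition follows n_i/√M_i.
x_O₃(eff) = (n_O₃/√M_O₃) / (n_O₃/√M_O₃ + n_HCl/√M_HCl)
= (2.52/√48.00) / (2.52/√48.00 + 1.46/√36.46) = 0.3637/(0.3637 + 0.2418) = 0.6007.

0.6007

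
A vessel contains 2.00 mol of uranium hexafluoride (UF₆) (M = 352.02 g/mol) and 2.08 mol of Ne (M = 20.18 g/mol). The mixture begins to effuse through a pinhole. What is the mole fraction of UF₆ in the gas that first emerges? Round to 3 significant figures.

Rate_i ∝ x_i/√M_i (Graham's law weighted by mole fraction), so the effusate composition follows n_i/√M_i.
So x_UF₆ in the escaping gas = (n_UF₆/√M_UF₆) / Σ(n_i/√M_i)
= (2.00/√352.02) / (2.00/√352.02 + 2.08/√20.18) = 0.1066/(0.1066 + 0.4630) = 0.187.

0.187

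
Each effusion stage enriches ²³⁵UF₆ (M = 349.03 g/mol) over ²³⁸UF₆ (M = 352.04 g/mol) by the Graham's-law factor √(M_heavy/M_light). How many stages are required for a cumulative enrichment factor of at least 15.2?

Per stage α = (352.04/349.03)^(1/2) = 1.00862^0.5, giving ln α = 0.004293.
Need α^N ≥ 15.2 ⇒ N ≥ ln(15.2) / ln α = 2.721 / 0.004293 = 633.82.
So at least 634 stages are needed.

634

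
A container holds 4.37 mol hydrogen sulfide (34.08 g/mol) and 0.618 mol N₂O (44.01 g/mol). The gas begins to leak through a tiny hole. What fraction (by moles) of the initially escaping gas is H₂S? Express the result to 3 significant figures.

The effusion rate of species i is ∝ p_i/√M_i ∝ n_i/√M_i.
x_H₂S(eff) = (n_H₂S/√M_H₂S) / (n_H₂S/√M_H₂S + n_N₂O/√M_N₂O)
= (4.37/√34.08) / (4.37/√34.08 + 0.618/√44.01) = 0.7486/(0.7486 + 0.09316) = 0.889.

0.889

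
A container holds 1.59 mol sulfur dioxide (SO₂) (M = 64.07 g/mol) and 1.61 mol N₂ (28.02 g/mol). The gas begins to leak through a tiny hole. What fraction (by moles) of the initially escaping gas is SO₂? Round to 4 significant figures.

Effusion rate of each component ∝ n_i/√M_i (partial pressure × 1/√M).
Mole fraction of SO₂ in the effusate = (n_SO₂/√M_SO₂) / (n_SO₂/√M_SO₂ + n_N₂/√M_N₂)
= (1.59/√64.07) / (1.59/√64.07 + 1.61/√28.02) = 0.1986/(0.1986 + 0.3042) = 0.3951.

0.3951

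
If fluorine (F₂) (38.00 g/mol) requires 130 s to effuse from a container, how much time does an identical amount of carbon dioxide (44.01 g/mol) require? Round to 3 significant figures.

140 s

From Graham's law, t_CO₂/t_F₂ = √(M_CO₂/M_F₂) = √(44.01/38.00) = √1.158 = 1.076.
So the time for CO₂ is 130 × 1.076 = 140 s.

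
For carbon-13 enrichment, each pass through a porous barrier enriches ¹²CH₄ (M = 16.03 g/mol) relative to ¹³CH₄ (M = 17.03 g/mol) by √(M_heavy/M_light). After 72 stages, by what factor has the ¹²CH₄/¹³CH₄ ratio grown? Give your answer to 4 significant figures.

8.833

The single-stage factor is √(M_heavy/M_light), so 72 stages give [√(17.03/16.03)]^72 = (17.03/16.03)^(72/2).
= 1.06238^36 = 8.833.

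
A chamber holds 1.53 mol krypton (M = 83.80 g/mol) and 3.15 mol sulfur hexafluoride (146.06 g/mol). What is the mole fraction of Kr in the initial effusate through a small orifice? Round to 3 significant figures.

0.391

Effusion rate of each component ∝ n_i/√M_i (partial pressure × 1/√M).
Mole fraction of Kr in the effusate = (n_Kr/√M_Kr) / (n_Kr/√M_Kr + n_SF₆/√M_SF₆)
= (1.53/√83.80) / (1.53/√83.80 + 3.15/√146.06) = 0.1671/(0.1671 + 0.2606) = 0.391.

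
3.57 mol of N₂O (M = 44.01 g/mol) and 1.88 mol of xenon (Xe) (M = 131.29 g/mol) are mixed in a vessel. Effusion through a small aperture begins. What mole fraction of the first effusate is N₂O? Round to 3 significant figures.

0.766

Effusion rate of each component ∝ n_i/√M_i (partial pressure × 1/√M).
Mole fraction of N₂O in the effusate = (n_N₂O/√M_N₂O) / (n_N₂O/√M_N₂O + n_Xe/√M_Xe)
= (3.57/√44.01) / (3.57/√44.01 + 1.88/√131.29) = 0.5381/(0.5381 + 0.1641) = 0.766.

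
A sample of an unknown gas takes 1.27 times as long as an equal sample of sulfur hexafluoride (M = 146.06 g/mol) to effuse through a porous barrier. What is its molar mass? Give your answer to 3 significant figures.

236 g/mol

From Graham's law, t_X/t_SF₆ = √(M_X/M_SF₆).
1.27 = √(M_X/146.06)
M_X = 146.06 × 1.27² = 146.06 × 1.613 = 236 g/mol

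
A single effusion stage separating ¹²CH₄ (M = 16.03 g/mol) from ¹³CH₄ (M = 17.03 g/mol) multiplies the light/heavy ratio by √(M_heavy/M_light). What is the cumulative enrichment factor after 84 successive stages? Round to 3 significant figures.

12.7

The single-stage factor is √(M_heavy/M_light), so 84 stages give [√(17.03/16.03)]^84 = (17.03/16.03)^(84/2).
= 1.06238^42 = 12.7.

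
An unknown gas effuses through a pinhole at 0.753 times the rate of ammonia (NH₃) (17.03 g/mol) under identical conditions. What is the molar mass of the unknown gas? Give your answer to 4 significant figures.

30.03 g/mol

Since effusion rate ∝ 1/√M, rate_X/rate_NH₃ = √(M_NH₃/M_X).
0.753 = √(17.03/M_X)
M_X = 17.03 / 0.753² = 17.03 / 0.5670 = 30.03 g/mol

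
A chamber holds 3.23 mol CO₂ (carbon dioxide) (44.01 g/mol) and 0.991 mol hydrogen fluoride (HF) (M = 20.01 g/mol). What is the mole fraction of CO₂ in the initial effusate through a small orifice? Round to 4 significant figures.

0.6873

Effusion rate of each component ∝ n_i/√M_i (partial pressure × 1/√M).
x_CO₂(eff) = (n_CO₂/√M_CO₂) / (n_CO₂/√M_CO₂ + n_HF/√M_HF)
= (3.23/√44.01) / (3.23/√44.01 + 0.991/√20.01) = 0.4869/(0.4869 + 0.2215) = 0.6873.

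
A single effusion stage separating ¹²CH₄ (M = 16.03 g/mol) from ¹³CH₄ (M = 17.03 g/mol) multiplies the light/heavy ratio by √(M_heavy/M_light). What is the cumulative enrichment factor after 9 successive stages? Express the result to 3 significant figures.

1.31

Overall factor = α^9 with α = √(17.03/16.03), i.e. (17.03/16.03)^(9/2).
= 1.06238^(9/2) = 1.31.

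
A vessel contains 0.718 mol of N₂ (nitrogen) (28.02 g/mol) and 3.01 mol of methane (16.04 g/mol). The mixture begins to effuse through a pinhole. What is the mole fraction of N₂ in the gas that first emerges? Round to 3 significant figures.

0.153

Rate_i ∝ x_i/√M_i (Graham's law weighted by mole fraction), so the effusate composition follows n_i/√M_i.
So x_N₂ in the escaping gas = (n_N₂/√M_N₂) / Σ(n_i/√M_i)
= (0.718/√28.02) / (0.718/√28.02 + 3.01/√16.04) = 0.1356/(0.1356 + 0.7516) = 0.153.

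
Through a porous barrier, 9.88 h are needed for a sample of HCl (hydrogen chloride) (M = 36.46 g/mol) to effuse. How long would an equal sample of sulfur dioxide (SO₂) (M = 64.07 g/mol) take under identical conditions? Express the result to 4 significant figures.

13.10 h

Since effusion rate ∝ 1/√M, t_SO₂/t_HCl = √(M_SO₂/M_HCl) = √(64.07/36.46) = √1.757 = 1.326.
So the time for SO₂ is 9.88 × 1.326 = 13.10 h.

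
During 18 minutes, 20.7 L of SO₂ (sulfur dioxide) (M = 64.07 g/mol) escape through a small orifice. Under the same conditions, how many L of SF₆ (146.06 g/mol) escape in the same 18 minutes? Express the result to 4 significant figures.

By Graham's law, rate_SF₆/rate_SO₂ = √(M_SO₂/M_SF₆) = √(64.07/146.06) = √0.4387 = 0.6623.
So the volume for SF₆ is 20.7 × 0.6623 = 13.71 L.

13.71 L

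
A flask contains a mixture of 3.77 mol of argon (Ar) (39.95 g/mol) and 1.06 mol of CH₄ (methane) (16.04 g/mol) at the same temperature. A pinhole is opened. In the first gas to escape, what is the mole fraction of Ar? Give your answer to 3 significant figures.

Rate_i ∝ x_i/√M_i (Graham's law weighted by mole fraction), so the effusate composition follows n_i/√M_i.
So x_Ar in the escaping gas = (n_Ar/√M_Ar) / Σ(n_i/√M_i)
= (3.77/√39.95) / (3.77/√39.95 + 1.06/√16.04) = 0.5965/(0.5965 + 0.2647) = 0.693.

0.693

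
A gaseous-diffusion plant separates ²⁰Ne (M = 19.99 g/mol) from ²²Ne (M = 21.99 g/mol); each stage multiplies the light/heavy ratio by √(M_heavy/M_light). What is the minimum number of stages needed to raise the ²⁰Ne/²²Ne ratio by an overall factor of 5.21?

35

With α = √(21.99/19.99) per stage, ln α = ½ ln(1.10005) = 0.04768.
Need α^N ≥ 5.21 ⇒ N ≥ ln(5.21) / ln α = 1.651 / 0.04768 = 34.62.
Rounding up, N = 35 stages.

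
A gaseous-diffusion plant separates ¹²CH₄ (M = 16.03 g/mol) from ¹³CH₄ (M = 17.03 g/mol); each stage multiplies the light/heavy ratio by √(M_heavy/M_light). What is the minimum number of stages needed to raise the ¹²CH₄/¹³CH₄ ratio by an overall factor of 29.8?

113

With α = √(17.03/16.03) per stage, ln α = ½ ln(1.06238) = 0.03026.
Need α^N ≥ 29.8 ⇒ N ≥ ln(29.8) / ln α = 3.395 / 0.03026 = 112.19.
Minimum whole number of stages: N = 113.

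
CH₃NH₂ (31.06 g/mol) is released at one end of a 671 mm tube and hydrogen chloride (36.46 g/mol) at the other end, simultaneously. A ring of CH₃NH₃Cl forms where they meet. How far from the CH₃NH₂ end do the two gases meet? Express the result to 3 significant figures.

349 mm

Graham's law gives d_CH₃NH₂/d_HCl = rate_CH₃NH₂/rate_HCl = √(M_HCl/M_CH₃NH₂) = √(36.46/31.06) = 1.083.
With d_CH₃NH₂ + d_HCl = 671 mm, d_HCl = 671/(1 + 1.083) = 322.1 mm.
d_CH₃NH₂ = 671 − 322.1 = 349 mm.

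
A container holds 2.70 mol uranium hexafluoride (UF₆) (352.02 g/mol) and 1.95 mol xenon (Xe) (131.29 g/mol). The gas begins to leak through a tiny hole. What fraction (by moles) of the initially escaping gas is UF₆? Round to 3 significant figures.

The effusion rate of species i is ∝ p_i/√M_i ∝ n_i/√M_i.
Mole fraction of UF₆ in the effusate = (n_UF₆/√M_UF₆) / (n_UF₆/√M_UF₆ + n_Xe/√M_Xe)
= (2.70/√352.02) / (2.70/√352.02 + 1.95/√131.29) = 0.1439/(0.1439 + 0.1702) = 0.458.

0.458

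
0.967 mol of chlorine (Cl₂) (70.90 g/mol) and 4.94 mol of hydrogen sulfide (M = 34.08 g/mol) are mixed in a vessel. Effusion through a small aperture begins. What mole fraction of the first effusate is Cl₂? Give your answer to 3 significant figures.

Effusion rate of each component ∝ n_i/√M_i (partial pressure × 1/√M).
So x_Cl₂ in the escaping gas = (n_Cl₂/√M_Cl₂) / Σ(n_i/√M_i)
= (0.967/√70.90) / (0.967/√70.90 + 4.94/√34.08) = 0.1148/(0.1148 + 0.8462) = 0.119.

0.119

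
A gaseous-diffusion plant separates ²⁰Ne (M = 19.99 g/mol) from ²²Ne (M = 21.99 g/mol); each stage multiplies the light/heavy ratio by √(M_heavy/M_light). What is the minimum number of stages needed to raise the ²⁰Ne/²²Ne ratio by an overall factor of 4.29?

With α = √(21.99/19.99) per stage, ln α = ½ ln(1.10005) = 0.04768.
Need α^N ≥ 4.29 ⇒ N ≥ ln(4.29) / ln α = 1.456 / 0.04768 = 30.54.
Minimum whole number of stages: N = 31.

31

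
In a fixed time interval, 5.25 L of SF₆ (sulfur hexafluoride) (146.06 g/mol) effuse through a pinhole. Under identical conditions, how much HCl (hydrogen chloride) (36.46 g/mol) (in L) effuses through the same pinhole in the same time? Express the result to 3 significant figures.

Graham's law gives rate_HCl/rate_SF₆ = √(M_SF₆/M_HCl) = √(146.06/36.46) = √4.006 = 2.002.
So the volume for HCl is 5.25 × 2.002 = 10.5 L.

10.5 L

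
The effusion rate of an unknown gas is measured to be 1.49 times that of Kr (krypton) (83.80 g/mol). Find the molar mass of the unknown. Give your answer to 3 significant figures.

Since effusion rate ∝ 1/√M, rate_X/rate_Kr = √(M_Kr/M_X).
1.49 = √(83.80/M_X)
M_X = 83.80 / 1.49² = 83.80 / 2.220 = 37.7 g/mol

37.7 g/mol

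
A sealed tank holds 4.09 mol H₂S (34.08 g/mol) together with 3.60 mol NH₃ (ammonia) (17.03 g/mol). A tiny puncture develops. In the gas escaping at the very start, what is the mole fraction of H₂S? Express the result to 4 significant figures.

0.4454

Rate_i ∝ x_i/√M_i (Graham's law weighted by mole fraction), so the effusate composition follows n_i/√M_i.
So x_H₂S in the escaping gas = (n_H₂S/√M_H₂S) / Σ(n_i/√M_i)
= (4.09/√34.08) / (4.09/√34.08 + 3.60/√17.03) = 0.7006/(0.7006 + 0.8724) = 0.4454.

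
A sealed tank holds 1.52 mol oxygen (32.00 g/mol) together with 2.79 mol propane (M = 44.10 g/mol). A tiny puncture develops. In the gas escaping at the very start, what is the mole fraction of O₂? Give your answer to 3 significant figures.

0.390

Effusion rate of each component ∝ n_i/√M_i (partial pressure × 1/√M).
x_O₂(eff) = (n_O₂/√M_O₂) / (n_O₂/√M_O₂ + n_C₃H₈/√M_C₃H₈)
= (1.52/√32.00) / (1.52/√32.00 + 2.79/√44.10) = 0.2687/(0.2687 + 0.4201) = 0.390.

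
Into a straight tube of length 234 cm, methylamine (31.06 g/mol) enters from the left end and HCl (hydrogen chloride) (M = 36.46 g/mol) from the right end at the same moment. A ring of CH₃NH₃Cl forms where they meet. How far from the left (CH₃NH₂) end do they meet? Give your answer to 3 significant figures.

122 cm

Graham's law gives d_CH₃NH₂/d_HCl = rate_CH₃NH₂/rate_HCl = √(M_HCl/M_CH₃NH₂) = √(36.46/31.06) = 1.083.
With d_CH₃NH₂ + d_HCl = 234 cm, d_HCl = 234/(1 + 1.083) = 112.3 cm.
d_CH₃NH₂ = 234 − 112.3 = 122 cm.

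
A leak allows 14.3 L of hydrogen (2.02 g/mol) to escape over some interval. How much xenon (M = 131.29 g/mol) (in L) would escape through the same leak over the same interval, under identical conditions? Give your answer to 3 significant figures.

Graham's law gives rate_Xe/rate_H₂ = √(M_H₂/M_Xe) = √(2.02/131.29) = √0.01539 = 0.1240.
So the volume for Xe is 14.3 × 0.1240 = 1.77 L.

1.77 L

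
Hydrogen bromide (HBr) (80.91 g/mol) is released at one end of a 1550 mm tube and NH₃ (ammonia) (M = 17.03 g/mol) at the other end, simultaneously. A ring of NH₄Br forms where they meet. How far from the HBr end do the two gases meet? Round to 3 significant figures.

487 mm

The fronts meet when d_HBr + d_NH₃ = L with d_HBr/d_NH₃ = √(M_NH₃/M_HBr) (Graham's law). Here √(M_NH₃/M_HBr) = √(17.03/80.91) = 0.4588.
With d_HBr + d_NH₃ = 1550 mm, d_NH₃ = 1550/(1 + 0.4588) = 1063 mm.
d_HBr = 1550 − 1063 = 487 mm.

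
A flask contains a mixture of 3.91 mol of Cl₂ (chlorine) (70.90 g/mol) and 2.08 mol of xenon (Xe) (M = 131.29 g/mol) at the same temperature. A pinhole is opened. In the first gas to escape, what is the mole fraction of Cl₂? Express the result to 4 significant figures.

0.7189

The effusion rate of species i is ∝ p_i/√M_i ∝ n_i/√M_i.
Mole fraction of Cl₂ in the effusate = (n_Cl₂/√M_Cl₂) / (n_Cl₂/√M_Cl₂ + n_Xe/√M_Xe)
= (3.91/√70.90) / (3.91/√70.90 + 2.08/√131.29) = 0.4644/(0.4644 + 0.1815) = 0.7189.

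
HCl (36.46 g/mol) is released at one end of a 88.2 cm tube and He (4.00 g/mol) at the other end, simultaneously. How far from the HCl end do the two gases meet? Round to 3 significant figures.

In equal time, each gas travels a distance ∝ its rate ∝ 1/√M, so d_HCl/d_He = √(M_He/M_HCl) = √(4.00/36.46) = 0.3312.
With d_HCl + d_He = 88.2 cm, d_He = 88.2/(1 + 0.3312) = 66.25 cm.
d_HCl = 88.2 − 66.25 = 21.9 cm.

21.9 cm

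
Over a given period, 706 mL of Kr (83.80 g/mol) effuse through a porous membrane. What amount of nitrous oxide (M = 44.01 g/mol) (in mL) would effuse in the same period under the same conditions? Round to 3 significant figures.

974 mL

Graham's law gives rate_N₂O/rate_Kr = √(M_Kr/M_N₂O) = √(83.80/44.01) = √1.904 = 1.380.
So the volume for N₂O is 706 × 1.380 = 974 mL.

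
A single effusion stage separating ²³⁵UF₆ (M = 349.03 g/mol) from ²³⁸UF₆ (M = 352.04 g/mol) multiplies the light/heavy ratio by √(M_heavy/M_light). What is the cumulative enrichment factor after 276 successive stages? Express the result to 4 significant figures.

Overall factor = α^276 with α = √(352.04/349.03), i.e. (352.04/349.03)^(276/2).
= 1.00862^138 = 3.271.

3.271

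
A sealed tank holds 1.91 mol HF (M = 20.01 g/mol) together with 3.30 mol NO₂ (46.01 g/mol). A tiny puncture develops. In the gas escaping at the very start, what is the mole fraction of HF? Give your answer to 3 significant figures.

0.467

Each component's effusion rate ∝ (its partial pressure)·(1/√M) ∝ n_i/√M_i.
Mole fraction of HF in the effusate = (n_HF/√M_HF) / (n_HF/√M_HF + n_NO₂/√M_NO₂)
= (1.91/√20.01) / (1.91/√20.01 + 3.30/√46.01) = 0.4270/(0.4270 + 0.4865) = 0.467.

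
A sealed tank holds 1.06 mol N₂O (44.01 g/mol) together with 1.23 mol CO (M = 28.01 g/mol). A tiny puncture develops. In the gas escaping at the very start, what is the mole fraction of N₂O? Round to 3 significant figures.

The effusion rate of species i is ∝ p_i/√M_i ∝ n_i/√M_i.
x_N₂O(eff) = (n_N₂O/√M_N₂O) / (n_N₂O/√M_N₂O + n_CO/√M_CO)
= (1.06/√44.01) / (1.06/√44.01 + 1.23/√28.01) = 0.1598/(0.1598 + 0.2324) = 0.407.

0.407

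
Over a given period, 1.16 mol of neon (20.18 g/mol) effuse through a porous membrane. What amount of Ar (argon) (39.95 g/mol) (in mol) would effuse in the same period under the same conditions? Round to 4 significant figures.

0.8244 mol

Since effusion rate ∝ 1/√M, rate_Ar/rate_Ne = √(M_Ne/M_Ar) = √(20.18/39.95) = √0.5051 = 0.7107.
So the amount for Ar is 1.16 × 0.7107 = 0.8244 mol.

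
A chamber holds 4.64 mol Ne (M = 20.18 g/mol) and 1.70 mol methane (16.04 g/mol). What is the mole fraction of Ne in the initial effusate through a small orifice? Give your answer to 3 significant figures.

The effusion rate of species i is ∝ p_i/√M_i ∝ n_i/√M_i.
So x_Ne in the escaping gas = (n_Ne/√M_Ne) / Σ(n_i/√M_i)
= (4.64/√20.18) / (4.64/√20.18 + 1.70/√16.04) = 1.033/(1.033 + 0.4245) = 0.709.

0.709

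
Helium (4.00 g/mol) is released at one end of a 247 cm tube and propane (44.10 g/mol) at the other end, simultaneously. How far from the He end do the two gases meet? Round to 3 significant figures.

190 cm

Distances travelled in equal time are proportional to diffusion rates, so d_He/d_C₃H₈ = √(M_C₃H₈/M_He) = √(44.10/4.00) = 3.320.
With d_He + d_C₃H₈ = 247 cm, d_C₃H₈ = 247/(1 + 3.320) = 57.17 cm.
d_He = 247 − 57.17 = 190 cm.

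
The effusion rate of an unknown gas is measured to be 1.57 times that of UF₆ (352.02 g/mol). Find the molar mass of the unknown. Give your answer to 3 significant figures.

143 g/mol

By Graham's law, rate_X/rate_UF₆ = √(M_UF₆/M_X).
1.57 = √(352.02/M_X)
M_X = 352.02 / 1.57² = 352.02 / 2.465 = 143 g/mol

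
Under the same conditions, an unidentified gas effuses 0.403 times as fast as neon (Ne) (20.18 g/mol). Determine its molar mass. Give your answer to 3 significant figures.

124 g/mol

Using Graham's law: rate_X/rate_Ne = √(M_Ne/M_X).
0.403 = √(20.18/M_X)
M_X = 20.18 / 0.403² = 20.18 / 0.1624 = 124 g/mol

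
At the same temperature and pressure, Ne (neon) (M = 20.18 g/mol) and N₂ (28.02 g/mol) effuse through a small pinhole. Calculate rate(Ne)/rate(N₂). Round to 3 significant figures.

1.18

By Graham's law, rate_Ne/rate_N₂ = √(M_N₂/M_Ne) = √(28.02/20.18) = √1.389 = 1.18.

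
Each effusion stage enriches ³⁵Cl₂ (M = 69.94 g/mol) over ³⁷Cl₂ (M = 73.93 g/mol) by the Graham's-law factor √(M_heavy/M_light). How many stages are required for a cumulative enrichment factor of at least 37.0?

131

Per stage α = (73.93/69.94)^(1/2) = 1.05705^0.5, giving ln α = 0.02774.
Need α^N ≥ 37.0 ⇒ N ≥ ln(37.0) / ln α = 3.611 / 0.02774 = 130.17.
So at least 131 stages are needed.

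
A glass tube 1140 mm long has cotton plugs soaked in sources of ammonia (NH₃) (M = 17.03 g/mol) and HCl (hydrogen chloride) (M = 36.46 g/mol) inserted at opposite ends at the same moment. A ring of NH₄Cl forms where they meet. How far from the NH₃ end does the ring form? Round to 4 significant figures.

677.2 mm

Graham's law gives d_NH₃/d_HCl = rate_NH₃/rate_HCl = √(M_HCl/M_NH₃) = √(36.46/17.03) = 1.463.
With d_NH₃ + d_HCl = 1140 mm, d_HCl = 1140/(1 + 1.463) = 462.8 mm.
d_NH₃ = 1140 − 462.8 = 677.2 mm.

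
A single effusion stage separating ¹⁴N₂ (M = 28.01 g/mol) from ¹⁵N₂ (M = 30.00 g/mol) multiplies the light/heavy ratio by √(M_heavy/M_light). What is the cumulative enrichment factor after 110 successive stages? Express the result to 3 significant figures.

After 110 stages the ratio has grown by (√(30.00/28.01))^110 = (30.00/28.01)^(110/2).
= 1.07105^55 = 43.6.

43.6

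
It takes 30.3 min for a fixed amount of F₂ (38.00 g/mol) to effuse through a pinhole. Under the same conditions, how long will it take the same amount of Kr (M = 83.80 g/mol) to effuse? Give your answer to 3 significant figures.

45.0 min

By Graham's law, t_Kr/t_F₂ = √(M_Kr/M_F₂) = √(83.80/38.00) = √2.205 = 1.485.
So the time for Kr is 30.3 × 1.485 = 45.0 min.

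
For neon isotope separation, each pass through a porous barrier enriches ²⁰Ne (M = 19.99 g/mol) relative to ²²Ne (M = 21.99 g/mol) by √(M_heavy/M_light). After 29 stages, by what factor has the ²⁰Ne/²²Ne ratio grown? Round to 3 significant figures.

3.99

After 29 stages the ratio has grown by (√(21.99/19.99))^29 = (21.99/19.99)^(29/2).
= 1.10005^(29/2) = 3.99.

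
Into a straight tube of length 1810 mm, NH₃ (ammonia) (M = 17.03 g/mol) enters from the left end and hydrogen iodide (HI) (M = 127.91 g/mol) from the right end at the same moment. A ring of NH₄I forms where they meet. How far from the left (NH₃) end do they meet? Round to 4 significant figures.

1326 mm

In equal time, each gas travels a distance ∝ its rate ∝ 1/√M, so d_NH₃/d_HI = √(M_HI/M_NH₃) = √(127.91/17.03) = 2.741.
With d_NH₃ + d_HI = 1810 mm, d_HI = 1810/(1 + 2.741) = 483.9 mm.
d_NH₃ = 1810 − 483.9 = 1326 mm.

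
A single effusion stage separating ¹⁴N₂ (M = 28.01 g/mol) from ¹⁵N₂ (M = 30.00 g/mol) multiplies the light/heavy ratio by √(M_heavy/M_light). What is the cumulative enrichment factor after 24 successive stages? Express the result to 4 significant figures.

2.279

After 24 stages the ratio has grown by (√(30.00/28.01))^24 = (30.00/28.01)^(24/2).
= 1.07105^12 = 2.279.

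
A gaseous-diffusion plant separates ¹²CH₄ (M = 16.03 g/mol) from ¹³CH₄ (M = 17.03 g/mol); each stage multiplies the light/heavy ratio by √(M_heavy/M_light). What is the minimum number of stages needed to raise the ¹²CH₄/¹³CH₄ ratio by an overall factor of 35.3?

118

Per stage α = (17.03/16.03)^(1/2) = 1.06238^0.5, giving ln α = 0.03026.
Need α^N ≥ 35.3 ⇒ N ≥ ln(35.3) / ln α = 3.564 / 0.03026 = 117.79.
Rounding up, N = 118 stages.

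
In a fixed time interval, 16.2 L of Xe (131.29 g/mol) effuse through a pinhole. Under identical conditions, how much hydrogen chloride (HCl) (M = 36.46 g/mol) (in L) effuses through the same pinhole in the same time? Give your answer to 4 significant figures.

30.74 L

By Graham's law, rate_HCl/rate_Xe = √(M_Xe/M_HCl) = √(131.29/36.46) = √3.601 = 1.898.
So the volume for HCl is 16.2 × 1.898 = 30.74 L.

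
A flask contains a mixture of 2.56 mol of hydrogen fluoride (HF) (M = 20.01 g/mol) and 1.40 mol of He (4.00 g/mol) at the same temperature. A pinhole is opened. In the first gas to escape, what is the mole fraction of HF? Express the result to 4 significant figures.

The effusion rate of species i is ∝ p_i/√M_i ∝ n_i/√M_i.
Mole fraction of HF in the effusate = (n_HF/√M_HF) / (n_HF/√M_HF + n_He/√M_He)
= (2.56/√20.01) / (2.56/√20.01 + 1.40/√4.00) = 0.5723/(0.5723 + 0.7000) = 0.4498.

0.4498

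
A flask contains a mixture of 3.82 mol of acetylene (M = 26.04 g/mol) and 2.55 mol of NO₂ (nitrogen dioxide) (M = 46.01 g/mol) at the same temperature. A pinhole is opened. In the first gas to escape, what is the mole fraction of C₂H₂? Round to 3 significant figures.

Rate_i ∝ x_i/√M_i (Graham's law weighted by mole fraction), so the effusate composition follows n_i/√M_i.
So x_C₂H₂ in the escaping gas = (n_C₂H₂/√M_C₂H₂) / Σ(n_i/√M_i)
= (3.82/√26.04) / (3.82/√26.04 + 2.55/√46.01) = 0.7486/(0.7486 + 0.3759) = 0.666.

0.666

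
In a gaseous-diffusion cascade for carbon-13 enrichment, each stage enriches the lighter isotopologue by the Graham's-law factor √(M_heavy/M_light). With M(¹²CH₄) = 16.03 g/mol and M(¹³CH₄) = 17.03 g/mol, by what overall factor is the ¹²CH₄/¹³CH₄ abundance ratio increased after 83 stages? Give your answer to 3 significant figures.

After 83 stages the ratio has grown by (√(17.03/16.03))^83 = (17.03/16.03)^(83/2).
= 1.06238^(83/2) = 12.3.

12.3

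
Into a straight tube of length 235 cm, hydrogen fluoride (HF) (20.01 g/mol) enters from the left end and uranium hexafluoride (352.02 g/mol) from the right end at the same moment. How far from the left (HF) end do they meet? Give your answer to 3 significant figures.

190 cm

In equal time, each gas travels a distance ∝ its rate ∝ 1/√M, so d_HF/d_UF₆ = √(M_UF₆/M_HF) = √(352.02/20.01) = 4.194.
With d_HF + d_UF₆ = 235 cm, d_UF₆ = 235/(1 + 4.194) = 45.24 cm.
d_HF = 235 − 45.24 = 190 cm.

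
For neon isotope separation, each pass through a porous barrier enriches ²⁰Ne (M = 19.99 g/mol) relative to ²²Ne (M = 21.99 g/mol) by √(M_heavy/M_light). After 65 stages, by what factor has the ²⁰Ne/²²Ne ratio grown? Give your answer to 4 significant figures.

22.18

Overall factor = α^65 with α = √(21.99/19.99), i.e. (21.99/19.99)^(65/2).
= 1.10005^(65/2) = 22.18.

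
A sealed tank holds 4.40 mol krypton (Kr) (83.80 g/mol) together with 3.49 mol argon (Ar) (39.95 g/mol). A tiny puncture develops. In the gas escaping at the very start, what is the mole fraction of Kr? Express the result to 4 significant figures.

0.4654

Rate_i ∝ x_i/√M_i (Graham's law weighted by mole fraction), so the effusate composition follows n_i/√M_i.
So x_Kr in the escaping gas = (n_Kr/√M_Kr) / Σ(n_i/√M_i)
= (4.40/√83.80) / (4.40/√83.80 + 3.49/√39.95) = 0.4807/(0.4807 + 0.5522) = 0.4654.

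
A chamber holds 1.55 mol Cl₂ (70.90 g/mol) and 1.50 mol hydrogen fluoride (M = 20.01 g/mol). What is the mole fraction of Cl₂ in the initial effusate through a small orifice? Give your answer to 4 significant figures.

0.3544

Effusion rate of each component ∝ n_i/√M_i (partial pressure × 1/√M).
x_Cl₂(eff) = (n_Cl₂/√M_Cl₂) / (n_Cl₂/√M_Cl₂ + n_HF/√M_HF)
= (1.55/√70.90) / (1.55/√70.90 + 1.50/√20.01) = 0.1841/(0.1841 + 0.3353) = 0.3544.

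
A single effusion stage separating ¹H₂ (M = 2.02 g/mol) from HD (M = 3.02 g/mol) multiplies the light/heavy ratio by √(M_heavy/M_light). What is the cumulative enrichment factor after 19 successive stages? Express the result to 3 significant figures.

The single-stage factor is √(M_heavy/M_light), so 19 stages give [√(3.02/2.02)]^19 = (3.02/2.02)^(19/2).
= 1.49505^(19/2) = 45.6.

45.6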